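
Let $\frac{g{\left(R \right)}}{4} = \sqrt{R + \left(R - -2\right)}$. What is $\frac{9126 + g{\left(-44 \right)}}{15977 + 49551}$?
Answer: $\frac{4563}{32764} + \frac{i \sqrt{86}}{16382} \approx 0.13927 + 0.00056609 i$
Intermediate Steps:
$g{\left(R \right)} = 4 \sqrt{2 + 2 R}$ ($g{\left(R \right)} = 4 \sqrt{R + \left(R - -2\right)} = 4 \sqrt{R + \left(R + 2\right)} = 4 \sqrt{R + \left(2 + R\right)} = 4 \sqrt{2 + 2 R}$)
$\frac{9126 + g{\left(-44 \right)}}{15977 + 49551} = \frac{9126 + 4 \sqrt{2 + 2 \left(-44\right)}}{15977 + 49551} = \frac{9126 + 4 \sqrt{2 - 88}}{65528} = \left(9126 + 4 \sqrt{-86}\right) \frac{1}{65528} = \left(9126 + 4 i \sqrt{86}\right) \frac{1}{65528} = \frac{4563}{32764} + \frac{i \sqrt{86}}{16382}$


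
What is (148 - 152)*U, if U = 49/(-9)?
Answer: 196/9 ≈ 21.778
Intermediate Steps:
U = -49/9 (U = 49*(-⅑) = -49/9 ≈ -5.4444)
(148 - 152)*U = (148 - 152)*(-49/9) = -4*(-49/9) = 196/9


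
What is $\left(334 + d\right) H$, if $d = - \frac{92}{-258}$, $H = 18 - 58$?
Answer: $- \frac{1725280}{129} \approx -13374.0$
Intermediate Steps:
$H = -40$ ($H = 18 - 58 = -40$)
$d = \frac{46}{129}$ ($d = \left(-92\right) \left(- \frac{1}{258}\right) = \frac{46}{129} \approx 0.35659$)
$\left(334 + d\right) H = \left(334 + \frac{46}{129}\right) \left(-40\right) = \frac{43132}{129} \left(-40\right) = - \frac{1725280}{129}$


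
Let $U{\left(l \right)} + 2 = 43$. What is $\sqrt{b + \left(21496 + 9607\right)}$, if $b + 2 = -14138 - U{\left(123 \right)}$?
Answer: $\sqrt{16922} \approx 130.08$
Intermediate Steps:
$U{\left(l \right)} = 41$ ($U{\left(l \right)} = -2 + 43 = 41$)
$b = -14181$ ($b = -2 - 14179 = -14181$)
$\sqrt{b + \left(21496 + 9607\right)} = \sqrt{-14181 + \left(21496 + 9607\right)} = \sqrt{-14181 + 31103} = \sqrt{16922}$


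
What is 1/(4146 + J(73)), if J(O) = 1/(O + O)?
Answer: 146/605317 ≈ 0.00024120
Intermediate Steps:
J(O) = 1/(2*O)
1/(4146 + J(73)) = 1/(4146 + (½)/73) = 1/(4146 + (½)*(1/73)) = 1/(4146 + 1/146) = 1/(605317/146) = 146/605317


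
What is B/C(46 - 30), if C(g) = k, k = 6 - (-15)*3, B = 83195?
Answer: 83195/51 ≈ 1631.3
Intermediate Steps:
k = 51 (k = 6 - 5*(-9) = 6 + 45 = 51)
C(g) = 51
B/C(46 - 30) = 83195/51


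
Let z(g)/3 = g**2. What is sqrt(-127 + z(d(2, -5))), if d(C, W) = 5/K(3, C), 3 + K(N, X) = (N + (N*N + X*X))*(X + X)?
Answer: 2*I*sqrt(118123)/61 ≈ 11.269*I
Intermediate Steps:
K(N, X) = -3 + 2*X*(N + N**2 + X**2) (K(N, X) = -3 + (N + (N*N + X*X))*(X + X) = -3 + (N + (N**2 + X**2))*(2*X) = -3 + (N + N**2 + X**2)*(2*X) = -3 + 2*X*(N + N**2 + X**2))
d(C, W) = 5/(-3 + 2*C**3 + 24*C) (d(C, W) = 5/(-3 + 2*C**3 + 2*3*C + 2*C*3**2) = 5/(-3 + 2*C**3 + 6*C + 2*C*9) = 5/(-3 + 2*C**3 + 6*C + 18*C) = 5/(-3 + 2*C**3 + 24*C))
z(g) = 3*g**2
sqrt(-127 + z(d(2, -5))) = sqrt(-127 + 3*(5/(-3 + 2*2**3 + 24*2))**2) = sqrt(-127 + 3*(5/(-3 + 2*8 + 48))**2) = sqrt(-127 + 3*(5/(-3 + 16 + 48))**2) = sqrt(-127 + 3*(5/61)**2) = sqrt(-127 + 3*(25/3721)) = sqrt(-127 + 75/3721) = sqrt(-472492/3721) = 2*I*sqrt(118123)/61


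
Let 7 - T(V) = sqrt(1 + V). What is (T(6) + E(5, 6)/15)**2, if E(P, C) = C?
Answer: 1544/25 - 74*sqrt(7)/5 ≈ 22.603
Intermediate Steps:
T(V) = 7 - sqrt(1 + V)
(T(6) + E(5, 6)/15)**2 = ((7 - sqrt(1 + 6)) + 6/15)**2 = ((7 - sqrt(7)) + 6*(1/15))**2 = ((7 - sqrt(7)) + 2/5)**2 = (37/5 - sqrt(7))**2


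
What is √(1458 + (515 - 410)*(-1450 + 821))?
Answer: I*√64587 ≈ 254.14*I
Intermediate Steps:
√(1458 + (515 - 410)*(-1450 + 821)) = √(1458 + 105*(-629)) = √(1458 - 66045) = √(-64587) = I*√64587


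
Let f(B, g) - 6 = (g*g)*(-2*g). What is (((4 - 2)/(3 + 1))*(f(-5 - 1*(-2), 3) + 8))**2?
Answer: 400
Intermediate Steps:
f(B, g) = 6 - 2*g**3 (f(B, g) = 6 + (g*g)*(-2*g) = 6 + g**2*(-2*g) = 6 - 2*g**3)
(((4 - 2)/(3 + 1))*(f(-5 - 1*(-2), 3) + 8))**2 = (((4 - 2)/(3 + 1))*((6 - 2*3**3) + 8))**2 = ((2/4)*((6 - 2*27) + 8))**2 = ((2*(1/4))*((6 - 54) + 8))**2 = ((-48 + 8)/2)**2 = ((1/2)*(-40))**2 = (-20)**2 = 400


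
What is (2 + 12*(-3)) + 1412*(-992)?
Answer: -1400738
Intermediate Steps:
(2 + 12*(-3)) + 1412*(-992) = (2 - 36) - 1400704 = -34 - 1400704 = -1400738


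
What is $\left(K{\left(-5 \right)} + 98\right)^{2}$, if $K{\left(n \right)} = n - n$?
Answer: $9604$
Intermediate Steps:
$K{\left(n \right)} = 0$
$\left(K{\left(-5 \right)} + 98\right)^{2} = \left(0 + 98\right)^{2} = 98^{2} = 9604$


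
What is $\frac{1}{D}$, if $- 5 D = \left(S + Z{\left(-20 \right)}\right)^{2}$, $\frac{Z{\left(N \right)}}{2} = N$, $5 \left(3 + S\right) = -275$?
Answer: $- \frac{5}{9604} \approx -0.00052062$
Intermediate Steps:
$S = -58$ ($S = -3 + \frac{1}{5} \left(-275\right) = -3 - 55 = -58$)
$Z{\left(N \right)} = 2 N$
$D = - \frac{9604}{5}$ ($D = - \frac{\left(-58 + 2 \left(-20\right)\right)^{2}}{5} = - \frac{\left(-58 - 40\right)^{2}}{5} = - \frac{\left(-98\right)^{2}}{5} = \left(- \frac{1}{5}\right) 9604 = - \frac{9604}{5} \approx -1920.8$)
$\frac{1}{D} = \frac{1}{- \frac{9604}{5}} = - \frac{5}{9604}$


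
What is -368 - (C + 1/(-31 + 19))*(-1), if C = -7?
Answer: -4501/12 ≈ -375.08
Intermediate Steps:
-368 - (C + 1/(-31 + 19))*(-1) = -368 - (-7 + 1/(-31 + 19))*(-1) = -368 - (-7 + 1/(-12))*(-1) = -368 - (-7 - 1/12)*(-1) = -368 - (-85)*(-1)/12 = -368 - 1*85/12 = -368 - 85/12 = -4501/12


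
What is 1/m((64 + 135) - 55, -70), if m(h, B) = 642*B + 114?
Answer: -1/44826 ≈ -2.2308e-5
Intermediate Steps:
m(h, B) = 114 + 642*B
1/m((64 + 135) - 55, -70) = 1/(114 + 642*(-70)) = 1/(114 - 44940) = 1/(-44826) = -1/44826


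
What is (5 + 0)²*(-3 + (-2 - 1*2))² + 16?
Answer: 1241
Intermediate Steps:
(5 + 0)²*(-3 + (-2 - 1*2))² + 16 = 5²*(-3 + (-2 - 2))² + 16 = 25*(-3 - 4)² + 16 = 25*(-7)² + 16 = 25*49 + 16 = 1225 + 16 = 1241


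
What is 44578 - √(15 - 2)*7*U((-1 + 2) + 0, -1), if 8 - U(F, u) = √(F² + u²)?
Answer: 44578 + 7*√13*(-8 + √2) ≈ 44412.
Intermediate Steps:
U(F, u) = 8 - √(F² + u²)
44578 - √(15 - 2)*7*U((-1 + 2) + 0, -1) = 44578 - √(15 - 2)*7*(8 - √(((-1 + 2) + 0)² + (-1)²)) = 44578 - √13*7*(8 - √((1 + 0)² + 1)) = 44578 - 7*√13*(8 - √(1² + 1)) = 44578 - 7*√13*(8 - √(1 + 1)) = 44578 - 7*√13*(8 - √2)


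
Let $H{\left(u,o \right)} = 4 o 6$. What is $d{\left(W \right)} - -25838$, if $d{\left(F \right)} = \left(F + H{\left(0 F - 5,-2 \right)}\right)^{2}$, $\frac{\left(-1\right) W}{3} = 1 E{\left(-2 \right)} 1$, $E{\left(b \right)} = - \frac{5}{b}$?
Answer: $\frac{115673}{4} \approx 28918.0$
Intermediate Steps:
$H{\left(u,o \right)} = 24 o$
$W = - \frac{15}{2}$ ($W = - 3 \cdot 1 \left(- \frac{5}{-2}\right) 1 = - 3 \cdot 1 \left(\left(-5\right) \left(- \frac{1}{2}\right)\right) 1 = - 3 \cdot 1 \cdot \frac{5}{2} \cdot 1 = - 3 \cdot \frac{5}{2} \cdot 1 = \left(-3\right) \frac{5}{2} = - \frac{15}{2} \approx -7.5$)
$d{\left(F \right)} = \left(-48 + F\right)^{2}$ ($d{\left(F \right)} = \left(F + 24 \left(-2\right)\right)^{2} = \left(F - 48\right)^{2} = \left(-48 + F\right)^{2}$)
$d{\left(W \right)} - -25838 = \left(-48 - \frac{15}{2}\right)^{2} - -25838 = \left(- \frac{111}{2}\right)^{2} + 25838 = \frac{12321}{4} + 25838 = \frac{115673}{4}$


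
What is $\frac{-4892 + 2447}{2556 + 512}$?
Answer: $- \frac{2445}{3068} \approx -0.79694$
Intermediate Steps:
$\frac{-4892 + 2447}{2556 + 512} = - \frac{2445}{3068}$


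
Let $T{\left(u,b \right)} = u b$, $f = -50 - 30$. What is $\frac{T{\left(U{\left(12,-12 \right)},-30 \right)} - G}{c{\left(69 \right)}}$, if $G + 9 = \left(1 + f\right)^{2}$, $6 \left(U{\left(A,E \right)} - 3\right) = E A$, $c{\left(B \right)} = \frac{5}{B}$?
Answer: $- \frac{386538}{5} \approx -77308.0$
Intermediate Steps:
$U{\left(A,E \right)} = 3 + \frac{A E}{6}$ ($U{\left(A,E \right)} = 3 + \frac{E A}{6} = 3 + \frac{A E}{6}$)
$f = -80$ ($f = -50 - 30 = -80$)
$G = 6232$ ($G = -9 + \left(1 - 80\right)^{2} = -9 + \left(-79\right)^{2} = -9 + 6241 = 6232$)
$T{\left(u,b \right)} = b u$
$\frac{T{\left(U{\left(12,-12 \right)},-30 \right)} - G}{c{\left(69 \right)}} = \frac{- 30 \left(3 + \frac{1}{6} \cdot 12 \left(-12\right)\right) - 6232}{5 \cdot \frac{1}{69}} = \frac{- 30 \left(3 - 24\right) - 6232}{5 \cdot \frac{1}{69}} = \frac{\left(-30\right) \left(-21\right) - 6232}{\frac{5}{69}} = \left(630 - 6232\right) \frac{69}{5} = \left(-5602\right) \frac{69}{5} = - \frac{386538}{5}$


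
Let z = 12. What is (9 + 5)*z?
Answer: 168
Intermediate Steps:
(9 + 5)*z = (9 + 5)*12 = 14*12 = 168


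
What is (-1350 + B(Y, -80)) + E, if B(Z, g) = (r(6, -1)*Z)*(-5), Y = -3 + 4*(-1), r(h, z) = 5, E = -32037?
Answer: -33212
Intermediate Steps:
Y = -7 (Y = -3 - 4 = -7)
B(Z, g) = -25*Z (B(Z, g) = (5*Z)*(-5) = -25*Z)
(-1350 + B(Y, -80)) + E = (-1350 - 25*(-7)) - 32037 = (-1350 + 175) - 32037 = -1175 - 32037 = -33212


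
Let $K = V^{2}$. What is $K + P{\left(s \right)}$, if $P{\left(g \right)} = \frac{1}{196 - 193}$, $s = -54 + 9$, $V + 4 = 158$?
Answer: $\frac{71149}{3} \approx 23716.0$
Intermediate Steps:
$V = 154$ ($V = -4 + 158 = 154$)
$K = 23716$ ($K = 154^{2} = 23716$)
$s = -45$
$P{\left(g \right)} = \frac{1}{3}$
$K + P{\left(s \right)} = 23716 + \frac{1}{3} = \frac{71149}{3}$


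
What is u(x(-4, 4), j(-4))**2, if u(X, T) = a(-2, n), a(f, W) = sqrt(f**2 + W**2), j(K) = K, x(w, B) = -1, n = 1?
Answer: 5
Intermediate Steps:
a(f, W) = sqrt(W**2 + f**2)
u(X, T) = sqrt(5) (u(X, T) = sqrt(1**2 + (-2)**2) = sqrt(1 + 4) = sqrt(5))
u(x(-4, 4), j(-4))**2 = (sqrt(5))**2 = 5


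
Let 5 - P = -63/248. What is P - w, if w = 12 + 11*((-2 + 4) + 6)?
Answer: -23497/248 ≈ -94.746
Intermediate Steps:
P = 1303/248 (P = 5 - (-63)/248 = 5 - 1*(-63/248) = 5 + 63/248 = 1303/248 ≈ 5.2540)
w = 100 (w = 12 + 11*(2 + 6) = 12 + 11*8 = 12 + 88 = 100)
P - w = 1303/248 - 1*100 = 1303/248 - 100 = -23497/248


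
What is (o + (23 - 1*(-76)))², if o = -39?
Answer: 3600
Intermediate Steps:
(o + (23 - 1*(-76)))² = (-39 + (23 - 1*(-76)))² = (-39 + (23 + 76))² = (-39 + 99)² = 60² = 3600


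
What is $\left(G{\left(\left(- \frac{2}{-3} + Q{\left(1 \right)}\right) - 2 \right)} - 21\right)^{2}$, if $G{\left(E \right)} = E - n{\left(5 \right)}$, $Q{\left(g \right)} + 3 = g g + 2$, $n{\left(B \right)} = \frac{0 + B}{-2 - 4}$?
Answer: $\frac{1849}{4} \approx 462.25$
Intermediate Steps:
$n{\left(B \right)} = - \frac{B}{6}$ ($n{\left(B \right)} = \frac{B}{-6} = B \left(- \frac{1}{6}\right) = - \frac{B}{6}$)
$Q{\left(g \right)} = -1 + g^{2}$ ($Q{\left(g \right)} = -3 + \left(g g + 2\right) = -3 + \left(g^{2} + 2\right) = -3 + \left(2 + g^{2}\right) = -1 + g^{2}$)
$G{\left(E \right)} = \frac{5}{6} + E$ ($G{\left(E \right)} = E - \left(- \frac{1}{6}\right) 5 = E - - \frac{5}{6} = E + \frac{5}{6} = \frac{5}{6} + E$)
$\left(G{\left(\left(- \frac{2}{-3} + Q{\left(1 \right)}\right) - 2 \right)} - 21\right)^{2} = \left(\left(\frac{5}{6} - \frac{4}{3}\right) - 21\right)^{2} = \left(- \frac{1}{2} - 21\right)^{2} = \left(- \frac{43}{2}\right)^{2} = \frac{1849}{4}$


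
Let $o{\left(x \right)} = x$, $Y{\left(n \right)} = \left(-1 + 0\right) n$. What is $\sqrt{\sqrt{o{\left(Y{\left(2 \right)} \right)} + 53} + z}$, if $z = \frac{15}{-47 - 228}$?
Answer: $\frac{\sqrt{-165 + 3025 \sqrt{51}}}{55} \approx 2.6621$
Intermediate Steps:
$Y{\left(n \right)} = - n$
$z = - \frac{3}{55}$ ($z = \frac{15}{-275} = 15 \left(- \frac{1}{275}\right) = - \frac{3}{55} \approx -0.054545$)
$\sqrt{\sqrt{o{\left(Y{\left(2 \right)} \right)} + 53} + z} = \sqrt{\sqrt{\left(-1\right) 2 + 53} - \frac{3}{55}} = \sqrt{\sqrt{-2 + 53} - \frac{3}{55}} = \sqrt{\sqrt{51} - \frac{3}{55}} = \sqrt{- \frac{3}{55} + \sqrt{51}}$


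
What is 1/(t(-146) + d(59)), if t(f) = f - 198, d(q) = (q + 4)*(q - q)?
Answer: -1/344 ≈ -0.0029070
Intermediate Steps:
d(q) = 0 (d(q) = (4 + q)*0 = 0)
t(f) = -198 + f
1/(t(-146) + d(59)) = 1/((-198 - 146) + 0) = 1/(-344 + 0) = 1/(-344) = -1/344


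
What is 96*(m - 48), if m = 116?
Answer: 6528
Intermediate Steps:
96*(m - 48) = 96*(116 - 48) = 96*68 = 6528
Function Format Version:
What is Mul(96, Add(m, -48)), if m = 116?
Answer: 6528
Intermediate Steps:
Mul(96, Add(m, -48)) = Mul(96, Add(116, -48)) = Mul(96, 68) = 6528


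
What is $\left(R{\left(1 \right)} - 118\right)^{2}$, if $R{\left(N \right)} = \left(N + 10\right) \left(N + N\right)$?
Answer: $9216$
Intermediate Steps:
$R{\left(N \right)} = 2 N \left(10 + N\right)$ ($R{\left(N \right)} = \left(10 + N\right) 2 N = 2 N \left(10 + N\right)$)
$\left(R{\left(1 \right)} - 118\right)^{2} = \left(2 \cdot 1 \left(10 + 1\right) - 118\right)^{2} = \left(2 \cdot 1 \cdot 11 - 118\right)^{2} = \left(22 - 118\right)^{2} = \left(-96\right)^{2} = 9216$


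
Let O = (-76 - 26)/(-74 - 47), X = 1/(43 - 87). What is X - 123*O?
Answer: -50195/484 ≈ -103.71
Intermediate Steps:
X = -1/44 (X = 1/(-44) = -1/44 ≈ -0.022727)
O = 102/121 (O = -102/(-121) = -102*(-1/121) = 102/121 ≈ 0.84298)
X - 123*O = -1/44 - 123*102/121 = -1/44 - 12546/121 = -50195/484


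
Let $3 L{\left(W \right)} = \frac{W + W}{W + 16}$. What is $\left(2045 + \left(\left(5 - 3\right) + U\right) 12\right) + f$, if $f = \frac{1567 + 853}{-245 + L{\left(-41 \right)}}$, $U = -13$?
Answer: $\frac{3164819}{1663} \approx 1903.1$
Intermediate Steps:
$L{\left(W \right)} = \frac{2 W}{3 \left(16 + W\right)}$ ($L{\left(W \right)} = \frac{\left(W + W\right) \frac{1}{W + 16}}{3} = \frac{2 W \frac{1}{16 + W}}{3} = \frac{2 W}{3 \left(16 + W\right)}$)
$f = - \frac{16500}{1663}$ ($f = \frac{1567 + 853}{-245 + \frac{2}{3} \left(-41\right) \frac{1}{16 - 41}} = \frac{2420}{-245 + \frac{2}{3} \left(-41\right) \frac{1}{-25}} = \frac{2420}{-245 + \frac{2}{3} \left(-41\right) \left(- \frac{1}{25}\right)} = \frac{2420}{-245 + \frac{82}{75}} = \frac{2420}{- \frac{18293}{75}} = 2420 \left(- \frac{75}{18293}\right) = - \frac{16500}{1663} \approx -9.9218$)
$\left(2045 + \left(\left(5 - 3\right) + U\right) 12\right) + f = \left(2045 + \left(\left(5 - 3\right) - 13\right) 12\right) - \frac{16500}{1663} = \left(2045 + \left(2 - 13\right) 12\right) - \frac{16500}{1663} = \left(2045 - 132\right) - \frac{16500}{1663} = 1913 - \frac{16500}{1663} = \frac{3164819}{1663}$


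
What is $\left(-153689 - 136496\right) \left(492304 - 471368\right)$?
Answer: $-6075313160$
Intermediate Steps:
$\left(-153689 - 136496\right) \left(492304 - 471368\right) = \left(-290185\right) 20936 = -6075313160$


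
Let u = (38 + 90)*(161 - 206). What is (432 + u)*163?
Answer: -868464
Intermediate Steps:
u = -5760 (u = 128*(-45) = -5760)
(432 + u)*163 = (432 - 5760)*163 = -5328*163 = -868464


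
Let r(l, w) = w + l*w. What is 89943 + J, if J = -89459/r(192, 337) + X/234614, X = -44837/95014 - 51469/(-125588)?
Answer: 8188561443714897288738101/91043068016704150184 ≈ 89942.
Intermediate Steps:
X = -370356795/5966309116 (X = -44837*1/95014 - 51469*(-1/125588) = -44837/95014 + 51469/125588 = -370356795/5966309116 ≈ -0.062075)
J = -125222911524091261411/91043068016704150184 (J = -89459*1/(337*(1 + 192)) - 370356795/5966309116/234614 = -89459/(337*193) - 370356795/5966309116*1/234614 = -89459/65041 - 370356795/1399779646941224 = -125222911524091261411/91043068016704150184 ≈ -1.3754)
89943 + J = 89943 - 125222911524091261411/91043068016704150184 = 8188561443714897288738101/91043068016704150184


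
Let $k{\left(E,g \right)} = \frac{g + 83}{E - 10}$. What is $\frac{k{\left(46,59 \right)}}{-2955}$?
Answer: $- \frac{71}{53190} \approx -0.0013348$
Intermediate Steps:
$k{\left(E,g \right)} = \frac{83 + g}{-10 + E}$
$\frac{k{\left(46,59 \right)}}{-2955} = \frac{\frac{1}{-10 + 46} \left(83 + 59\right)}{-2955} = \frac{1}{36} \cdot 142 \left(- \frac{1}{2955}\right) = \frac{71}{18} \left(- \frac{1}{2955}\right) = - \frac{71}{53190}$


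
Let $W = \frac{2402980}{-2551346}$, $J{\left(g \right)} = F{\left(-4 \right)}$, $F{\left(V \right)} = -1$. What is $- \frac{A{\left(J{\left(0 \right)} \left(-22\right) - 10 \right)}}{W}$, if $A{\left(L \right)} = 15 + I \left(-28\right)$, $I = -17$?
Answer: $\frac{626355443}{1201490} \approx 521.32$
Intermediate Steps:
$J{\left(g \right)} = -1$
$A{\left(L \right)} = 491$ ($A{\left(L \right)} = 15 - -476 = 15 + 476 = 491$)
$W = - \frac{1201490}{1275673}$ ($W = 2402980 \left(- \frac{1}{2551346}\right) = - \frac{1201490}{1275673} \approx -0.94185$)
$- \frac{A{\left(J{\left(0 \right)} \left(-22\right) - 10 \right)}}{W} = - \frac{491}{- \frac{1201490}{1275673}} = - \frac{491 \left(-1275673\right)}{1201490} = \left(-1\right) \left(- \frac{626355443}{1201490}\right) = \frac{626355443}{1201490}$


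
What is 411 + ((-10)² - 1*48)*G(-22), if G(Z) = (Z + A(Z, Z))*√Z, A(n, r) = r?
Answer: 411 - 2288*I*√22 ≈ 411.0 - 10732.0*I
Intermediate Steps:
G(Z) = 2*Z^(3/2) (G(Z) = (Z + Z)*√Z = (2*Z)*√Z = 2*Z^(3/2))
411 + ((-10)² - 1*48)*G(-22) = 411 + ((-10)² - 1*48)*(2*(-22)^(3/2)) = 411 + (100 - 48)*(2*(-22*I*√22)) = 411 + 52*(-44*I*√22) = 411 - 2288*I*√22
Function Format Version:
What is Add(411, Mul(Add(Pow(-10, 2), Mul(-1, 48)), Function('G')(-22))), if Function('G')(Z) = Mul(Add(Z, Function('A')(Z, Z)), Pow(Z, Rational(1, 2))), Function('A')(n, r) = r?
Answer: Add(411, Mul(-2288, I, Pow(22, Rational(1, 2)))) ≈ Add(411.00, Mul(-10732., I))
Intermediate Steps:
Function('G')(Z) = Mul(2, Pow(Z, Rational(3, 2))) (Function('G')(Z) = Mul(Add(Z, Z), Pow(Z, Rational(1, 2))) = Mul(Mul(2, Z), Pow(Z, Rational(1, 2))) = Mul(2, Pow(Z, Rational(3, 2))))
Add(411, Mul(Add(Pow(-10, 2), Mul(-1, 48)), Function('G')(-22))) = Add(411, Mul(Add(Pow(-10, 2), Mul(-1, 48)), Mul(2, Pow(-22, Rational(3, 2))))) = Add(411, Mul(Add(100, -48), Mul(2, Mul(-22, I, Pow(22, Rational(1, 2)))))) = Add(411, Mul(52, Mul(-44, I, Pow(22, Rational(1, 2))))) = Add(411, Mul(-2288, I, Pow(22, Rational(1, 2))))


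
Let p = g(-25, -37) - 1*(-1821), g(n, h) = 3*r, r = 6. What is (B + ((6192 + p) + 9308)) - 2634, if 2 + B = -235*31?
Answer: 7418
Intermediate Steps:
g(n, h) = 18 (g(n, h) = 3*6 = 18)
p = 1839 (p = 18 - 1*(-1821) = 18 + 1821 = 1839)
B = -7287 (B = -2 - 235*31 = -2 - 7285 = -7287)
(B + ((6192 + p) + 9308)) - 2634 = (-7287 + ((6192 + 1839) + 9308)) - 2634 = (-7287 + (8031 + 9308)) - 2634 = (-7287 + 17339) - 2634 = 10052 - 2634 = 7418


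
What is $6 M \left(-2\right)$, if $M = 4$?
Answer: $-48$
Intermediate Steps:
$6 M \left(-2\right) = 6 \cdot 4 \left(-2\right) = 24 \left(-2\right) = -48$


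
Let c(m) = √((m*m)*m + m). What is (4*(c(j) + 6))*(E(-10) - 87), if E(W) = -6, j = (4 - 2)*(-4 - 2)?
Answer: -2232 - 744*I*√435 ≈ -2232.0 - 15517.0*I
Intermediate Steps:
j = -12 (j = 2*(-6) = -12)
c(m) = √(m + m³) (c(m) = √(m²*m + m) = √(m³ + m) = √(m + m³))
(4*(c(j) + 6))*(E(-10) - 87) = (4*(√(-12 + (-12)³) + 6))*(-6 - 87) = (4*(√(-12 - 1728) + 6))*(-93) = (4*(√(-1740) + 6))*(-93) = (4*(2*I*√435 + 6))*(-93) = (4*(6 + 2*I*√435))*(-93) = (24 + 8*I*√435)*(-93) = -2232 - 744*I*√435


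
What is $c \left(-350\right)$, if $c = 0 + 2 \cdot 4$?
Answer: $-2800$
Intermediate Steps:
$c = 8$ ($c = 0 + 8 = 8$)
$c \left(-350\right) = 8 \left(-350\right) = -2800$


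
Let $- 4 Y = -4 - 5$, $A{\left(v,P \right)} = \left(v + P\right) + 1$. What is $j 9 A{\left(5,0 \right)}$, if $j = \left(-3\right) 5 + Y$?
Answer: $- \frac{1377}{2} \approx -688.5$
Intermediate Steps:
$A{\left(v,P \right)} = 1 + P + v$ ($A{\left(v,P \right)} = \left(P + v\right) + 1 = 1 + P + v$)
$Y = \frac{9}{4}$ ($Y = - \frac{-4 - 5}{4} = \left(- \frac{1}{4}\right) \left(-9\right) = \frac{9}{4} \approx 2.25$)
$j = - \frac{51}{4}$ ($j = \left(-3\right) 5 + \frac{9}{4} = -15 + \frac{9}{4} = - \frac{51}{4} \approx -12.75$)
$j 9 A{\left(5,0 \right)} = \left(- \frac{51}{4}\right) 9 \left(1 + 0 + 5\right) = \left(- \frac{459}{4}\right) 6 = - \frac{1377}{2}$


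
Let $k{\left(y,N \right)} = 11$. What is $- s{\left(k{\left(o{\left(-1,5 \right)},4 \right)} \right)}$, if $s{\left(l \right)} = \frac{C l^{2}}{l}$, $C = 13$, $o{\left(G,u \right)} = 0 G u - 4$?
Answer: $-143$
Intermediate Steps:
$o{\left(G,u \right)} = -4$ ($o{\left(G,u \right)} = 0 u - 4 = 0 - 4 = -4$)
$s{\left(l \right)} = 13 l$ ($s{\left(l \right)} = \frac{13 l^{2}}{l} = 13 l$)
$- s{\left(k{\left(o{\left(-1,5 \right)},4 \right)} \right)} = - 13 \cdot 11 = \left(-1\right) 143 = -143$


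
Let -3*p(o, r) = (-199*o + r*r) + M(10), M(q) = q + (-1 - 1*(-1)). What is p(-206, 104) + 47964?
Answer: 92072/3 ≈ 30691.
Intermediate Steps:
M(q) = q (M(q) = q + (-1 + 1) = q + 0 = q)
p(o, r) = -10/3 - r²/3 + 199*o/3 (p(o, r) = -((-199*o + r*r) + 10)/3 = -((-199*o + r²) + 10)/3 = -((r² - 199*o) + 10)/3 = -(10 + r² - 199*o)/3 = -10/3 - r²/3 + 199*o/3)
p(-206, 104) + 47964 = (-10/3 - ⅓*104² + (199/3)*(-206)) + 47964 = (-10/3 - ⅓*10816 - 40994/3) + 47964 = (-10/3 - 10816/3 - 40994/3) + 47964 = -51820/3 + 47964 = 92072/3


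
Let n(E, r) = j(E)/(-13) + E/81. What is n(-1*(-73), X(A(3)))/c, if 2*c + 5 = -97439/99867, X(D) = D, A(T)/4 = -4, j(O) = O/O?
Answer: -28894852/104733837 ≈ -0.27589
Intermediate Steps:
j(O) = 1
A(T) = -16 (A(T) = 4*(-4) = -16)
c = -298387/99867 (c = -5/2 + (-97439/99867)/2 = -5/2 + (-97439*1/99867)/2 = -5/2 + (½)*(-97439/99867) = -5/2 - 97439/199734 = -298387/99867 ≈ -2.9878)
n(E, r) = -1/13 + E/81 (n(E, r) = 1/(-13) + E/81 = 1*(-1/13) + E*(1/81) = -1/13 + E/81)
n(-1*(-73), X(A(3)))/c = (-1/13 + (-1*(-73))/81)/(-298387/99867) = (-1/13 + (1/81)*73)*(-99867/298387) = (-1/13 + 73/81)*(-99867/298387) = (868/1053)*(-99867/298387) = -28894852/104733837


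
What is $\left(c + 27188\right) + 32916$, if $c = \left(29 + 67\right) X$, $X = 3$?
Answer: $60392$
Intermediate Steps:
$c = 288$ ($c = \left(29 + 67\right) 3 = 96 \cdot 3 = 288$)
$\left(c + 27188\right) + 32916 = \left(288 + 27188\right) + 32916 = 27476 + 32916 = 60392$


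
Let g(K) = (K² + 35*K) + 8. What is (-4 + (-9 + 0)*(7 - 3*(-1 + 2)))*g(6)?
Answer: -10160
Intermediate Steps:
g(K) = 8 + K² + 35*K
(-4 + (-9 + 0)*(7 - 3*(-1 + 2)))*g(6) = (-4 + (-9 + 0)*(7 - 3*(-1 + 2)))*(8 + 6² + 35*6) = (-4 - 9*(7 - 3*1))*(8 + 36 + 210) = (-4 - 9*(7 - 3))*254 = (-4 - 9*4)*254 = (-4 - 36)*254 = -40*254 = -10160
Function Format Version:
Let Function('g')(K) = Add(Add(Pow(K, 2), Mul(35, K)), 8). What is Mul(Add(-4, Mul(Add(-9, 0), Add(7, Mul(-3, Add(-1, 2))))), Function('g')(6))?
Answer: -10160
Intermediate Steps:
Function('g')(K) = Add(8, Pow(K, 2), Mul(35, K))
Mul(Add(-4, Mul(Add(-9, 0), Add(7, Mul(-3, Add(-1, 2))))), Function('g')(6)) = Mul(Add(-4, Mul(Add(-9, 0), Add(7, Mul(-3, Add(-1, 2))))), Add(8, Pow(6, 2), Mul(35, 6))) = Mul(Add(-4, Mul(-9, Add(7, Mul(-3, 1)))), Add(8, 36, 210)) = Mul(Add(-4, Mul(-9, Add(7, -3))), 254) = Mul(Add(-4, Mul(-9, 4)), 254) = Mul(Add(-4, -36), 254) = Mul(-40, 254) = -10160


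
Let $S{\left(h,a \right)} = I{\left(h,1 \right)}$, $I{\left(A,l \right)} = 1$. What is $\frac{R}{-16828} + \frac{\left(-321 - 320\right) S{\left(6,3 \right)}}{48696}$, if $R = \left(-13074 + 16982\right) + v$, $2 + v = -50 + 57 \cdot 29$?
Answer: $- \frac{9966179}{29266296} \approx -0.34053$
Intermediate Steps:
$v = 1601$ ($v = -2 + \left(-50 + 57 \cdot 29\right) = -2 + \left(-50 + 1653\right) = -2 + 1603 = 1601$)
$R = 5509$ ($R = \left(-13074 + 16982\right) + 1601 = 3908 + 1601 = 5509$)
$S{\left(h,a \right)} = 1$
$\frac{R}{-16828} + \frac{\left(-321 - 320\right) S{\left(6,3 \right)}}{48696} = \frac{5509}{-16828} + \frac{\left(-321 - 320\right) 1}{48696} = 5509 \left(- \frac{1}{16828}\right) + \left(-321 - 320\right) 1 \cdot \frac{1}{48696} = - \frac{787}{2404} + \left(-641\right) 1 \cdot \frac{1}{48696} = - \frac{787}{2404} - \frac{641}{48696} = - \frac{9966179}{29266296}$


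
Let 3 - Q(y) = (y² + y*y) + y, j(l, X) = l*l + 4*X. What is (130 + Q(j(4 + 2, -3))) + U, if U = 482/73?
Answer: -75657/73 ≈ -1036.4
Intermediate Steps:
j(l, X) = l² + 4*X
U = 482/73 (U = 482*(1/73) = 482/73 ≈ 6.6027)
Q(y) = 3 - y - 2*y² (Q(y) = 3 - ((y² + y*y) + y) = 3 - ((y² + y²) + y) = 3 - (2*y² + y) = 3 - (y + 2*y²) = 3 + (-y - 2*y²) = 3 - y - 2*y²)
(130 + Q(j(4 + 2, -3))) + U = (130 + (3 - ((4 + 2)² + 4*(-3)) - 2*((4 + 2)² + 4*(-3))²)) + 482/73 = (130 + (3 - (6² - 12) - 2*(6² - 12)²)) + 482/73 = (130 + (3 - (36 - 12) - 2*(36 - 12)²)) + 482/73 = (130 + (3 - 1*24 - 2*24²)) + 482/73 = (130 + (3 - 24 - 2*576)) + 482/73 = (130 + (3 - 24 - 1152)) + 482/73 = (130 - 1173) + 482/73 = -1043 + 482/73 = -75657/73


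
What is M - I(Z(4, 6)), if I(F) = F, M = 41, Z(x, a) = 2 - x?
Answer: 43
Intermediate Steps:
M - I(Z(4, 6)) = 41 - (2 - 1*4) = 41 - (2 - 4) = 41 - 1*(-2) = 41 + 2 = 43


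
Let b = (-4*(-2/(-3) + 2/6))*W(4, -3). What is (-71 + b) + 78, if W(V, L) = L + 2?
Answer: 11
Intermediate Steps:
W(V, L) = 2 + L
b = 4 (b = (-4*(-2/(-3) + 2/6))*(2 - 3) = -4*(-2*(-1/3) + 2*(1/6))*(-1) = -4*(2/3 + 1/3)*(-1) = -4*1*(-1) = -4*(-1) = 4)
(-71 + b) + 78 = (-71 + 4) + 78 = -67 + 78 = 11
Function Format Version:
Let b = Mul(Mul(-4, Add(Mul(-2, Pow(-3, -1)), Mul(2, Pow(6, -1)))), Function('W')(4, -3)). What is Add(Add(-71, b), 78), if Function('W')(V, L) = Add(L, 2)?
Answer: 11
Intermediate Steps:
Function('W')(V, L) = Add(2, L)
b = 4 (b = Mul(Mul(-4, Add(Mul(-2, Pow(-3, -1)), Mul(2, Pow(6, -1)))), Add(2, -3)) = Mul(Mul(-4, Add(Mul(-2, Rational(-1, 3)), Mul(2, Rational(1, 6)))), -1) = Mul(Mul(-4, Add(Rational(2, 3), Rational(1, 3))), -1) = Mul(Mul(-4, 1), -1) = Mul(-4, -1) = 4)
Add(Add(-71, b), 78) = Add(Add(-71, 4), 78) = Add(-67, 78) = 11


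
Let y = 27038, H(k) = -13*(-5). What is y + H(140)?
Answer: 27103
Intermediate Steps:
H(k) = 65
y + H(140) = 27038 + 65 = 27103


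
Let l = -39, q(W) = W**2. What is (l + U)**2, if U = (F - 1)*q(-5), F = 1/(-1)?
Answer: 7921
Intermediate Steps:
F = -1
U = -50 (U = (-1 - 1)*(-5)**2 = -2*25 = -50)
(l + U)**2 = (-39 - 50)**2 = (-89)**2 = 7921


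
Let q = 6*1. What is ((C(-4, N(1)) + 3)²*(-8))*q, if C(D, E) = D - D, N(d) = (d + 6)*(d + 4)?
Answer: -432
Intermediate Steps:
N(d) = (4 + d)*(6 + d) (N(d) = (6 + d)*(4 + d) = (4 + d)*(6 + d))
C(D, E) = 0
q = 6
((C(-4, N(1)) + 3)²*(-8))*q = ((0 + 3)²*(-8))*6 = (3²*(-8))*6 = (9*(-8))*6 = -72*6 = -432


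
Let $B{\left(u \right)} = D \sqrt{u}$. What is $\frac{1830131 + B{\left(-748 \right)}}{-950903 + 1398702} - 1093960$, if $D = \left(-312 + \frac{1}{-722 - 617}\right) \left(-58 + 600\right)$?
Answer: $- \frac{489872363909}{447799} - \frac{41169236 i \sqrt{187}}{54509351} \approx -1.094 \cdot 10^{6} - 10.328 i$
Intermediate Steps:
$D = - \frac{226430798}{1339}$ ($D = \left(-312 + \frac{1}{-1339}\right) 542 = \left(-312 - \frac{1}{1339}\right) 542 = \left(- \frac{417769}{1339}\right) 542 = - \frac{226430798}{1339} \approx -1.691 \cdot 10^{5}$)
$B{\left(u \right)} = - \frac{226430798 \sqrt{u}}{1339}$
$\frac{1830131 + B{\left(-748 \right)}}{-950903 + 1398702} - 1093960 = \frac{1830131 - \frac{226430798 \sqrt{-748}}{1339}}{-950903 + 1398702} - 1093960 = \frac{1830131 - \frac{226430798 \cdot 2 i \sqrt{187}}{1339}}{447799} - 1093960 = \left(1830131 - \frac{452861596 i \sqrt{187}}{1339}\right) \frac{1}{447799} - 1093960 = \left(\frac{1830131}{447799} - \frac{41169236 i \sqrt{187}}{54509351}\right) - 1093960 = - \frac{489872363909}{447799} - \frac{41169236 i \sqrt{187}}{54509351}$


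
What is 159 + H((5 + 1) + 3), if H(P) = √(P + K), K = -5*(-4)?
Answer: 159 + √29 ≈ 164.39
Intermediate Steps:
K = 20
H(P) = √(20 + P) (H(P) = √(P + 20) = √(20 + P))
159 + H((5 + 1) + 3) = 159 + √(20 + ((5 + 1) + 3)) = 159 + √(20 + (6 + 3)) = 159 + √(20 + 9) = 159 + √29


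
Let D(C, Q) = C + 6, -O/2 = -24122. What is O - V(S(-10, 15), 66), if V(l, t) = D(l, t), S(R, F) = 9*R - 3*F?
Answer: 48373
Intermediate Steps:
O = 48244 (O = -2*(-24122) = 48244)
D(C, Q) = 6 + C
S(R, F) = -3*F + 9*R
V(l, t) = 6 + l
O - V(S(-10, 15), 66) = 48244 - (6 + (-3*15 + 9*(-10))) = 48244 - (6 + (-45 - 90)) = 48244 - (6 - 135) = 48244 - 1*(-129) = 48244 + 129 = 48373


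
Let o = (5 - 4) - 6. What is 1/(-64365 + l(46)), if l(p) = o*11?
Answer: -1/64420 ≈ -1.5523e-5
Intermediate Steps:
o = -5 (o = 1 - 6 = -5)
l(p) = -55 (l(p) = -5*11 = -55)
1/(-64365 + l(46)) = 1/(-64365 - 55) = 1/(-64420) = -1/64420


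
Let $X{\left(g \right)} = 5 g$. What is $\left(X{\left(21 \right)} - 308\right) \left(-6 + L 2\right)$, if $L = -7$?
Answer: $4060$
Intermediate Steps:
$\left(X{\left(21 \right)} - 308\right) \left(-6 + L 2\right) = \left(5 \cdot 21 - 308\right) \left(-6 - 14\right) = \left(105 - 308\right) \left(-6 - 14\right) = \left(-203\right) \left(-20\right) = 4060$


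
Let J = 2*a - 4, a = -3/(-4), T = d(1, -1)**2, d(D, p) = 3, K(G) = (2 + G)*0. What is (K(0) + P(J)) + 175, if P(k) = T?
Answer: 184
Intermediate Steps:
K(G) = 0
T = 9 (T = 3**2 = 9)
a = 3/4 (a = -3*(-1/4) = 3/4 ≈ 0.75000)
J = -5/2 (J = 2*(3/4) - 4 = 3/2 - 4 = -5/2 ≈ -2.5000)
P(k) = 9
(K(0) + P(J)) + 175 = (0 + 9) + 175 = 9 + 175 = 184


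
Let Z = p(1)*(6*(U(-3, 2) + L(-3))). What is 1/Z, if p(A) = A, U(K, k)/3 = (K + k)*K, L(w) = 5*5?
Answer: 1/204 ≈ 0.0049020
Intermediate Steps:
L(w) = 25
U(K, k) = 3*K*(K + k) (U(K, k) = 3*((K + k)*K) = 3*(K*(K + k)) = 3*K*(K + k))
Z = 204 (Z = 1*(6*(3*(-3)*(-3 + 2) + 25)) = 1*(6*(3*(-3)*(-1) + 25)) = 1*(6*(9 + 25)) = 1*(6*34) = 1*204 = 204)
1/Z = 1/204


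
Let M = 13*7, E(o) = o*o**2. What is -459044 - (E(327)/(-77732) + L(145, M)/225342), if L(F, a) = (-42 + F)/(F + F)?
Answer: -291191391447370987/634965307470 ≈ -4.5859e+5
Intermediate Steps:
E(o) = o**3
M = 91
L(F, a) = (-42 + F)/(2*F) (L(F, a) = (-42 + F)/((2*F)) = (-42 + F)*(1/(2*F)) = (-42 + F)/(2*F))
-459044 - (E(327)/(-77732) + L(145, M)/225342) = -459044 - (327**3/(-77732) + ((1/2)*(-42 + 145)/145)/225342) = -459044 - (34965783*(-1/77732) + ((1/2)*(1/145)*103)*(1/225342)) = -459044 - (-34965783/77732 + (103/290)*(1/225342)) = -459044 - (-34965783/77732 + 103/65349180) = -459044 - 1*(-285623154887693/634965307470) = -459044 + 285623154887693/634965307470 = -291191391447370987/634965307470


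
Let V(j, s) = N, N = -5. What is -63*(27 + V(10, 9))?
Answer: -1386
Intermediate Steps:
V(j, s) = -5
-63*(27 + V(10, 9)) = -63*(27 - 5) = -63*22 = -1386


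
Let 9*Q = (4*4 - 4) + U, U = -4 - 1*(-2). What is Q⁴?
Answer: 10000/6561 ≈ 1.5242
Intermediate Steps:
U = -2 (U = -4 + 2 = -2)
Q = 10/9 (Q = ((4*4 - 4) - 2)/9 = ((16 - 4) - 2)/9 = (12 - 2)/9 = (⅑)*10 = 10/9 ≈ 1.1111)
Q⁴ = (10/9)⁴ = 10000/6561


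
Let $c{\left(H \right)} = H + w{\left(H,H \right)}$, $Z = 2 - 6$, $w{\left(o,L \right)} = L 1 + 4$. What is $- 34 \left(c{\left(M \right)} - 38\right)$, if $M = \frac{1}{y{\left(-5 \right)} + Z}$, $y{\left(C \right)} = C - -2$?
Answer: $\frac{8160}{7} \approx 1165.7$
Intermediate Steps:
$w{\left(o,L \right)} = 4 + L$ ($w{\left(o,L \right)} = L + 4 = 4 + L$)
$y{\left(C \right)} = 2 + C$ ($y{\left(C \right)} = C + 2 = 2 + C$)
$Z = -4$ ($Z = 2 - 6 = -4$)
$M = - \frac{1}{7}$ ($M = \frac{1}{\left(2 - 5\right) - 4} = \frac{1}{-3 - 4} = \frac{1}{-7} = - \frac{1}{7} \approx -0.14286$)
$c{\left(H \right)} = 4 + 2 H$ ($c{\left(H \right)} = H + \left(4 + H\right) = 4 + 2 H$)
$- 34 \left(c{\left(M \right)} - 38\right) = - 34 \left(\left(4 + 2 \left(- \frac{1}{7}\right)\right) - 38\right) = - 34 \left(\left(4 - \frac{2}{7}\right) - 38\right) = - 34 \left(\frac{26}{7} - 38\right) = \left(-34\right) \left(- \frac{240}{7}\right) = \frac{8160}{7}$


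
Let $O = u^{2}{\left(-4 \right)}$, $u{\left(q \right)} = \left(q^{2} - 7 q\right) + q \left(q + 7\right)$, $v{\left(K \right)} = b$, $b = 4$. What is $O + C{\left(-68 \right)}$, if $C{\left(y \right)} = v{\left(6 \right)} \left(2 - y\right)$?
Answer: $1304$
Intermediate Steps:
$v{\left(K \right)} = 4$
$u{\left(q \right)} = q^{2} - 7 q + q \left(7 + q\right)$ ($u{\left(q \right)} = \left(q^{2} - 7 q\right) + q \left(7 + q\right) = q^{2} - 7 q + q \left(7 + q\right)$)
$O = 1024$ ($O = \left(2 \left(-4\right)^{2}\right)^{2} = \left(2 \cdot 16\right)^{2} = 32^{2} = 1024$)
$C{\left(y \right)} = 8 - 4 y$ ($C{\left(y \right)} = 4 \left(2 - y\right) = 8 - 4 y$)
$O + C{\left(-68 \right)} = 1024 + \left(8 - -272\right) = 1024 + \left(8 + 272\right) = 1024 + 280 = 1304$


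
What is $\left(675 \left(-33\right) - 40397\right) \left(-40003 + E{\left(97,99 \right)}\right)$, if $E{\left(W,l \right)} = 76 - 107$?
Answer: $2509010848$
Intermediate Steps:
$E{\left(W,l \right)} = -31$
$\left(675 \left(-33\right) - 40397\right) \left(-40003 + E{\left(97,99 \right)}\right) = \left(675 \left(-33\right) - 40397\right) \left(-40003 - 31\right) = \left(-22275 - 40397\right) \left(-40034\right) = \left(-62672\right) \left(-40034\right) = 2509010848$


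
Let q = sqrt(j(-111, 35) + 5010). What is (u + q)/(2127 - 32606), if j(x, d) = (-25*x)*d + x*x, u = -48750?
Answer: 48750/30479 - 2*sqrt(28614)/30479 ≈ 1.5884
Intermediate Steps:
j(x, d) = x**2 - 25*d*x (j(x, d) = -25*d*x + x**2 = x**2 - 25*d*x)
q = 2*sqrt(28614) (q = sqrt(-111*(-111 - 25*35) + 5010) = sqrt(-111*(-111 - 875) + 5010) = sqrt(-111*(-986) + 5010) = sqrt(109446 + 5010) = sqrt(114456) = 2*sqrt(28614) ≈ 338.31)
(u + q)/(2127 - 32606) = (-48750 + 2*sqrt(28614))/(2127 - 32606) = (-48750 + 2*sqrt(28614))/(-30479) = (-48750 + 2*sqrt(28614))*(-1/30479) = 48750/30479 - 2*sqrt(28614)/30479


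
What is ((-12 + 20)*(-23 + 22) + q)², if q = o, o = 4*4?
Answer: 64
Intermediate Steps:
o = 16
q = 16
((-12 + 20)*(-23 + 22) + q)² = ((-12 + 20)*(-23 + 22) + 16)² = (8*(-1) + 16)² = (-8 + 16)² = 8² = 64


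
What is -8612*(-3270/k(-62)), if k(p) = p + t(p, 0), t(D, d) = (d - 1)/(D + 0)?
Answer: -581998960/1281 ≈ -4.5433e+5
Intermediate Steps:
t(D, d) = (-1 + d)/D
k(p) = p - 1/p (k(p) = p + (-1 + 0)/p = p - 1/p)
-8612*(-3270/k(-62)) = -8612*(-3270/(-62 - 1/(-62))) = -8612*(-3270/(-62 - 1*(-1/62))) = -8612*(-3270/(-62 + 1/62)) = -8612/((-3843/62*(-1/3270))) = -8612/1281/67580 = -8612*67580/1281 = -581998960/1281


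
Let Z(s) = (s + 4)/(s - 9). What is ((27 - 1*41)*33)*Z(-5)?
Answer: -33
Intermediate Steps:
Z(s) = (4 + s)/(-9 + s)
((27 - 1*41)*33)*Z(-5) = ((27 - 1*41)*33)*((4 - 5)/(-9 - 5)) = ((27 - 41)*33)*(-1/(-14)) = (-14*33)*(-1/14*(-1)) = -462*1/14 = -33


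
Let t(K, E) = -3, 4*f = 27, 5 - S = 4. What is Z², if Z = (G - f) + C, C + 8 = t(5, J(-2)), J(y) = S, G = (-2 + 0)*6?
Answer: 14161/16 ≈ 885.06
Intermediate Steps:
G = -12 (G = -2*6 = -12)
S = 1 (S = 5 - 1*4 = 5 - 4 = 1)
f = 27/4 (f = (¼)*27 = 27/4 ≈ 6.7500)
J(y) = 1
C = -11 (C = -8 - 3 = -11)
Z = -119/4 (Z = (-12 - 1*27/4) - 11 = (-12 - 27/4) - 11 = -75/4 - 11 = -119/4 ≈ -29.750)
Z² = (-119/4)² = 14161/16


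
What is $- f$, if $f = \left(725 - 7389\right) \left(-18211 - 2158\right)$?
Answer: $-135739016$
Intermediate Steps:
$f = 135739016$ ($f = \left(-6664\right) \left(-20369\right) = 135739016$)
$- f = \left(-1\right) 135739016 = -135739016$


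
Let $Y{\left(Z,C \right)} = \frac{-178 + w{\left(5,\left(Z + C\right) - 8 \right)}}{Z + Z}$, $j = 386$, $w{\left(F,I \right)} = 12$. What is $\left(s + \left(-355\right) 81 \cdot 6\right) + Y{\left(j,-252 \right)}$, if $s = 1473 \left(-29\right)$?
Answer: $- \frac{83085425}{386} \approx -2.1525 \cdot 10^{5}$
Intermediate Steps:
$s = -42717$
$Y{\left(Z,C \right)} = - \frac{83}{Z}$ ($Y{\left(Z,C \right)} = \frac{-178 + 12}{Z + Z} = - \frac{166}{2 Z} = - 166 \frac{1}{2 Z} = - \frac{83}{Z}$)
$\left(s + \left(-355\right) 81 \cdot 6\right) + Y{\left(j,-252 \right)} = \left(-42717 + \left(-355\right) 81 \cdot 6\right) - \frac{83}{386} = \left(-42717 - 172530\right) - \frac{83}{386} = -215247 - \frac{83}{386} = - \frac{83085425}{386}$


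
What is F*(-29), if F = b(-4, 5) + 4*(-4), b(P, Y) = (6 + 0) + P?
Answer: 406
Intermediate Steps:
b(P, Y) = 6 + P
F = -14 (F = (6 - 4) + 4*(-4) = 2 - 16 = -14)
F*(-29) = -14*(-29) = 406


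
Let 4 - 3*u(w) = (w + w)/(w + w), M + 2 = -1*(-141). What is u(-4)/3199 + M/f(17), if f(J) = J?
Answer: 444678/54383 ≈ 8.1768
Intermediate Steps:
M = 139 (M = -2 - 1*(-141) = -2 + 141 = 139)
u(w) = 1 (u(w) = 4/3 - (w + w)/(3*(w + w)) = 4/3 - 2*w/(3*(2*w)) = 4/3 - 2*w*1/(2*w)/3 = 4/3 - ⅓*1 = 4/3 - ⅓ = 1)
u(-4)/3199 + M/f(17) = 1/3199 + 139/17 = 444678/54383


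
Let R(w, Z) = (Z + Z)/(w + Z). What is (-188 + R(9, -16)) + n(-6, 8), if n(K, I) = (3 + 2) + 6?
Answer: -1207/7 ≈ -172.43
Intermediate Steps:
R(w, Z) = 2*Z/(Z + w) (R(w, Z) = (2*Z)/(Z + w) = 2*Z/(Z + w))
n(K, I) = 11 (n(K, I) = 5 + 6 = 11)
(-188 + R(9, -16)) + n(-6, 8) = (-188 + 2*(-16)/(-16 + 9)) + 11 = (-188 + 2*(-16)/(-7)) + 11 = (-188 + 2*(-16)*(-1/7)) + 11 = (-188 + 32/7) + 11 = -1284/7 + 11 = -1207/7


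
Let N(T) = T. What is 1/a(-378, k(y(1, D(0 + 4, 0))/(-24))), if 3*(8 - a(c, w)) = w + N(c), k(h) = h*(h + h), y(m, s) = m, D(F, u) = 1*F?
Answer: 864/115775 ≈ 0.0074627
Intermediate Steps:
D(F, u) = F
k(h) = 2*h**2 (k(h) = h*(2*h) = 2*h**2)
a(c, w) = 8 - c/3 - w/3 (a(c, w) = 8 - (w + c)/3 = 8 - (c + w)/3 = 8 + (-c/3 - w/3) = 8 - c/3 - w/3)
1/a(-378, k(y(1, D(0 + 4, 0))/(-24))) = 1/(8 - 1/3*(-378) - 2*(1/(-24))**2/3) = 1/(8 + 126 - 2*(1*(-1/24))**2/3) = 1/(8 + 126 - 2*(-1/24)**2/3) = 1/(8 + 126 - 2/(3*576)) = 1/(8 + 126 - 1/3*1/288) = 1/(8 + 126 - 1/864) = 1/(115775/864) = 864/115775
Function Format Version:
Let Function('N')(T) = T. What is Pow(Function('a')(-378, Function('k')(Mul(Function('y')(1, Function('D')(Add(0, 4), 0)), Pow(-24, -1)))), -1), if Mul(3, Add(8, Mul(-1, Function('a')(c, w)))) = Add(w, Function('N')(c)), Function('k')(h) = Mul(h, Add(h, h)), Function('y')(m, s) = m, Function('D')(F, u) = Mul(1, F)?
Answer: Rational(864, 115775) ≈ 0.0074627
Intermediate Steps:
Function('D')(F, u) = F
Function('k')(h) = Mul(2, Pow(h, 2)) (Function('k')(h) = Mul(h, Mul(2, h)) = Mul(2, Pow(h, 2)))
Function('a')(c, w) = Add(8, Mul(Rational(-1, 3), c), Mul(Rational(-1, 3), w)) (Function('a')(c, w) = Add(8, Mul(Rational(-1, 3), Add(w, c))) = Add(8, Mul(Rational(-1, 3), Add(c, w))) = Add(8, Add(Mul(Rational(-1, 3), c), Mul(Rational(-1, 3), w))) = Add(8, Mul(Rational(-1, 3), c), Mul(Rational(-1, 3), w)))
Pow(Function('a')(-378, Function('k')(Mul(Function('y')(1, Function('D')(Add(0, 4), 0)), Pow(-24, -1)))), -1) = Pow(Add(8, Mul(Rational(-1, 3), -378), Mul(Rational(-1, 3), Mul(2, Pow(Mul(1, Pow(-24, -1)), 2)))), -1) = Pow(Add(8, 126, Mul(Rational(-1, 3), Mul(2, Pow(Mul(1, Rational(-1, 24)), 2)))), -1) = Pow(Add(8, 126, Mul(Rational(-1, 3), Mul(2, Pow(Rational(-1, 24), 2)))), -1) = Pow(Add(8, 126, Mul(Rational(-1, 3), Mul(2, Rational(1, 576)))), -1) = Pow(Add(8, 126, Mul(Rational(-1, 3), Rational(1, 288))), -1) = Pow(Add(8, 126, Rational(-1, 864)), -1) = Pow(Rational(115775, 864), -1) = Rational(864, 115775)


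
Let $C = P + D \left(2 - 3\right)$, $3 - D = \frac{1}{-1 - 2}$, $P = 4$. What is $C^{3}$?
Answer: $\frac{8}{27} \approx 0.2963$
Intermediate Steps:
$D = \frac{10}{3}$ ($D = 3 - \frac{1}{-1 - 2} = 3 - \frac{1}{-3} = 3 - - \frac{1}{3} = 3 + \frac{1}{3} = \frac{10}{3} \approx 3.3333$)
$C = \frac{2}{3}$ ($C = 4 + \frac{10 \left(2 - 3\right)}{3} = 4 + \frac{10}{3} \left(-1\right) = 4 - \frac{10}{3} = \frac{2}{3} \approx 0.66667$)
$C^{3} = \left(\frac{2}{3}\right)^{3} = \frac{8}{27}$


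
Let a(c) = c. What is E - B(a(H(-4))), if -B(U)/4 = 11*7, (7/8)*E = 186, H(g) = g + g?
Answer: 3644/7 ≈ 520.57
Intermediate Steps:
H(g) = 2*g
E = 1488/7 (E = (8/7)*186 = 1488/7 ≈ 212.57)
B(U) = -308 (B(U) = -44*7 = -4*77 = -308)
E - B(a(H(-4))) = 1488/7 - 1*(-308) = 1488/7 + 308 = 3644/7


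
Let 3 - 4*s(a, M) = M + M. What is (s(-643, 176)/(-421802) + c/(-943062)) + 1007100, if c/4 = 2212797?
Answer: 267070653976881189/265190291816 ≈ 1.0071e+6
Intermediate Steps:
s(a, M) = 3/4 - M/2 (s(a, M) = 3/4 - (M + M)/4 = 3/4 - M/2)
c = 8851188 (c = 4*2212797 = 8851188)
(s(-643, 176)/(-421802) + c/(-943062)) + 1007100 = ((3/4 - 1/2*176)/(-421802) + 8851188/(-943062)) + 1007100 = ((3/4 - 88)*(-1/421802) + 8851188*(-1/943062)) + 1007100 = (-349/4*(-1/421802) - 1475198/157177) + 1007100 = (349/1687208 - 1475198/157177) + 1007100 = -2488911012411/265190291816 + 1007100 = 267070653976881189/265190291816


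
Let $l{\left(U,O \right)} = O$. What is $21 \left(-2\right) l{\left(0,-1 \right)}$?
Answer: $42$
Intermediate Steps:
$21 \left(-2\right) l{\left(0,-1 \right)} = 21 \left(-2\right) \left(-1\right) = \left(-42\right) \left(-1\right) = 42$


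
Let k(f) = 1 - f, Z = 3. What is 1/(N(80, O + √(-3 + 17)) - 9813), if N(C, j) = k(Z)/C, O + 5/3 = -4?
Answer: -40/392521 ≈ -0.00010191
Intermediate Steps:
O = -17/3 (O = -5/3 - 4 = -17/3 ≈ -5.6667)
N(C, j) = -2/C (N(C, j) = (1 - 1*3)/C = (1 - 3)/C = -2/C)
1/(N(80, O + √(-3 + 17)) - 9813) = 1/(-2/80 - 9813) = 1/(-2*1/80 - 9813) = 1/(-1/40 - 9813) = 1/(-392521/40) = -40/392521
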